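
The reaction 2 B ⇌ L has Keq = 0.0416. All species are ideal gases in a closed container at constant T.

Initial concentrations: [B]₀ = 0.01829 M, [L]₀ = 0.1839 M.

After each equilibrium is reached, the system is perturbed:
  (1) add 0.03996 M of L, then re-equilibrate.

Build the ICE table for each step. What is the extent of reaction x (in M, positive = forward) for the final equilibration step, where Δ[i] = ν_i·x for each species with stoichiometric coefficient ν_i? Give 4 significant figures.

Q₀ = 549.7 vs Keq = 0.0416 ⇒ Q>K, reverse
Step 1:
                    B           L
  init        0.01829      0.1839
  Δ            0.3561     -0.1781
  eq           0.3744    0.005832
  solve Keq expr → x = -0.1781; check Q = 0.0416
Then add 0.03996 M of L.
Step 2:
                    B           L
  init         0.3744     0.04579
  Δ           0.07479     -0.0374
  eq           0.4492    0.008395
  solve Keq expr → x = -0.0374; check Q = 0.0416

x = -0.0374 M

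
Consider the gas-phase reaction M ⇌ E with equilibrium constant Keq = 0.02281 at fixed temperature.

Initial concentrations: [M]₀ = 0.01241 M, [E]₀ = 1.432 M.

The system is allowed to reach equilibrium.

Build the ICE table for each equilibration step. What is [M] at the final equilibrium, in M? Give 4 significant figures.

[M]_eq = 1.412 M

Q₀ = 115.4 vs Keq = 0.02281 ⇒ Q>K, reverse
Step 1:
                  M         E
  Initial   0.01241     1.432
  Change        1.4      -1.4
  Equil       1.412   0.03221
  solve Keq expr → x = -1.4; check Q = 0.02281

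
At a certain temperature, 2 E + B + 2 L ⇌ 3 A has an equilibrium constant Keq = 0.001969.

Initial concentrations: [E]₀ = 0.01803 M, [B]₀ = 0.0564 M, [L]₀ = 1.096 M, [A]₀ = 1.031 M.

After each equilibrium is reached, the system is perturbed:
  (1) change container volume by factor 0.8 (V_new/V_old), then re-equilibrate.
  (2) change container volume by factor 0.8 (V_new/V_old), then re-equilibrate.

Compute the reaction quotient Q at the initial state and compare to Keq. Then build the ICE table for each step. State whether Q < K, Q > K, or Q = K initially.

Q₀ = 4.9760e+04; Q > K (proceeds reverse)

Q₀ = 4.9760e+04 vs Keq = 0.001969 ⇒ Q>K, reverse
Step 1:
                   E          B          L          A
  I          0.01803     0.0564      1.096      1.031
  C           0.6234     0.3117     0.6234    -0.9351
  E           0.6414     0.3681      1.719    0.09589
  solve Keq expr → x = -0.3117; check Q = 0.001969
Then change container volume by factor 0.8 (V_new/V_old).
Step 2:
                   E          B          L          A
  I           0.8018     0.4601      2.149     0.1199
  C         -0.01125  -0.005626   -0.01125    0.01688
  E           0.7905     0.4545      2.138     0.1367
  solve Keq expr → x = 0.005626; check Q = 0.001969
Then change container volume by factor 0.8 (V_new/V_old).
Step 3:
                   E          B          L          A
  I           0.9882     0.5681      2.673     0.1709
  C         -0.01575  -0.007874   -0.01575    0.02362
  E           0.9724     0.5603      2.657     0.1945
  solve Keq expr → x = 0.007874; check Q = 0.001969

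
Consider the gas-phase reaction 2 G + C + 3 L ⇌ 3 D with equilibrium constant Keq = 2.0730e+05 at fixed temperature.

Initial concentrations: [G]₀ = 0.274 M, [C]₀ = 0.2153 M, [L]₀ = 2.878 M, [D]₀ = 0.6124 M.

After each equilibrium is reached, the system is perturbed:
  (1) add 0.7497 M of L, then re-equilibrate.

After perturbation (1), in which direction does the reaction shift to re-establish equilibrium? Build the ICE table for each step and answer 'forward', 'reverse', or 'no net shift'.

Q₀ = 0.5961 vs Keq = 2.0730e+05 ⇒ Q<K, forward
Step 1:
                   G          C          L          D
  I            0.274     0.2153      2.878     0.6124
  C          -0.2719     -0.136    -0.4079     0.4079
  E          0.00207    0.07934       2.47       1.02
  solve Keq expr → x = 0.136; check Q = 2.0730e+05
Then add 0.7497 M of L.
Step 2:
                   G          C          L          D
  I          0.00207    0.07934       3.22       1.02
  C       -6.7342e-04 -3.3671e-04   -0.00101    0.00101
  E         0.001397      0.079      3.219      1.021
  solve Keq expr → x = 3.3671e-04; check Q = 2.0730e+05

Direction: forward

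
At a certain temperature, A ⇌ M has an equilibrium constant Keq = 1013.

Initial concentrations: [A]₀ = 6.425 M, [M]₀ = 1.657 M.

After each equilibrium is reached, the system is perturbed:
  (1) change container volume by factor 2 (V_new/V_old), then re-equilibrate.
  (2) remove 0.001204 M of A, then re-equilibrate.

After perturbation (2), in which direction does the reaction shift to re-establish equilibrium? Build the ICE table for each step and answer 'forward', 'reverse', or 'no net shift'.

Q₀ = 0.2579 vs Keq = 1013 ⇒ Q<K, forward
Step 1:
                    A           M
  init          6.425       1.657
  Δ            -6.417       6.417
  eq          0.00797       8.074
  solve Keq expr → x = 6.417; check Q = 1013
Then change container volume by factor 2 (V_new/V_old).
Step 2:
                    A           M
  init       0.003985       4.037
  Δ                 0           0
  eq         0.003985       4.037
  solve Keq expr → x = 0; check Q = 1013
Then remove 0.001204 M of A.
Step 3:
                    A           M
  init       0.002781       4.037
  Δ          0.001203   -0.001203
  eq         0.003984       4.036
  solve Keq expr → x = -0.001203; check Q = 1013

Direction: reverse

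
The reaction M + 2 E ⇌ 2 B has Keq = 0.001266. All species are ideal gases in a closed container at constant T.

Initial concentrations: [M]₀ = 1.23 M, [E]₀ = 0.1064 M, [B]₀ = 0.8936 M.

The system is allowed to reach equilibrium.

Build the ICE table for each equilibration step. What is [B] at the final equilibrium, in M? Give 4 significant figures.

[B]_eq = 0.04377 M

Q₀ = 57.35 vs Keq = 0.001266 ⇒ Q>K, reverse
Step 1:
                    M           E           B
  Initial        1.23      0.1064      0.8936
  Change       0.4249      0.8498     -0.8498
  Equil         1.655      0.9562     0.04377
  solve Keq expr → x = -0.4249; check Q = 0.001266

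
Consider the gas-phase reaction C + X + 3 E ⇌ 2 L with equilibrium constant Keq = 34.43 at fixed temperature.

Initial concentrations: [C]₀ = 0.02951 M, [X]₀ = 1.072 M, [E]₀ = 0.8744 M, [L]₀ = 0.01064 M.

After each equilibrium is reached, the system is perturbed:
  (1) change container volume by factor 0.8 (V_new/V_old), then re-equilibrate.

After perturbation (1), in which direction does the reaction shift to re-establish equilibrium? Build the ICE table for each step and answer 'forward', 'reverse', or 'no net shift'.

Q₀ = 0.005353 vs Keq = 34.43 ⇒ Q<K, forward
Step 1:
                  C         X         E         L
  I         0.02951     1.072    0.8744   0.01064
  C        -0.02924  -0.02924  -0.08771   0.05847
  E       2.7327e-04     1.043    0.7867   0.06911
  solve Keq expr → x = 0.02924; check Q = 34.43
Then change container volume by factor 0.8 (V_new/V_old).
Step 2:
                  C         X         E         L
  I       3.4159e-04     1.303    0.9834   0.08639
  C       -1.6507e-04 -1.6507e-04 -4.9520e-04 3.3013e-04
  E       1.7652e-04     1.303    0.9829   0.08672
  solve Keq expr → x = 1.6507e-04; check Q = 34.43

Direction: forward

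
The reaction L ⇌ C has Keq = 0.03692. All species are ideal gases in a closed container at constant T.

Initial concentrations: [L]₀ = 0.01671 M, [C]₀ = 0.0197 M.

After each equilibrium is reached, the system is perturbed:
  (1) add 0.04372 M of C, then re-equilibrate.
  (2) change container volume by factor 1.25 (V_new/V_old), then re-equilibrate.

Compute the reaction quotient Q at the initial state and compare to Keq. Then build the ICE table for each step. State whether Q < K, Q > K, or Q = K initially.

Q₀ = 1.179; Q > K (proceeds reverse)

Q₀ = 1.179 vs Keq = 0.03692 ⇒ Q>K, reverse
Step 1:
                    L           C
  I           0.01671      0.0197
  C            0.0184     -0.0184
  E           0.03511    0.001296
  solve Keq expr → x = -0.0184; check Q = 0.03692
Then add 0.04372 M of C.
Step 2:
                    L           C
  I           0.03511     0.04502
  C           0.04216    -0.04216
  E           0.07728    0.002853
  solve Keq expr → x = -0.04216; check Q = 0.03692
Then change container volume by factor 1.25 (V_new/V_old).
Step 3:
                    L           C
  I           0.06182    0.002282
  C                 0           0
  E           0.06182    0.002282
  solve Keq expr → x = 0; check Q = 0.03692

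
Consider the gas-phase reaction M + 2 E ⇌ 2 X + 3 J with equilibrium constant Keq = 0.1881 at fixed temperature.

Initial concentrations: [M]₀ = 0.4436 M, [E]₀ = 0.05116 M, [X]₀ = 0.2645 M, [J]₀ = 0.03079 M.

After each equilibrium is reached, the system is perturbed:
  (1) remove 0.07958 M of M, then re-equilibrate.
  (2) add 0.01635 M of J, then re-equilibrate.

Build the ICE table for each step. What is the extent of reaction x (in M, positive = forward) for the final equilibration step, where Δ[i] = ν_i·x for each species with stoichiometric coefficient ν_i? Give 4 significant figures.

Q₀ = 0.001759 vs Keq = 0.1881 ⇒ Q<K, forward
Step 1:
                    M           E           X           J
  init         0.4436     0.05116      0.2645     0.03079
  Δ          -0.01486    -0.02972     0.02972     0.04458
  eq           0.4287     0.02144      0.2942     0.07537
  solve Keq expr → x = 0.01486; check Q = 0.1881
Then remove 0.07958 M of M.
Step 2:
                    M           E           X           J
  init         0.3492     0.02144      0.2942     0.07537
  Δ        6.4437e-04    0.001289   -0.001289   -0.001933
  eq           0.3498     0.02273      0.2929     0.07344
  solve Keq expr → x = -6.4437e-04; check Q = 0.1881
Then add 0.01635 M of J.
Step 3:
                    M           E           X           J
  init         0.3498     0.02273      0.2929     0.08979
  Δ          0.002139    0.004279   -0.004279   -0.006418
  eq           0.3519     0.02701      0.2887     0.08337
  solve Keq expr → x = -0.002139; check Q = 0.1881

x = -0.002139 M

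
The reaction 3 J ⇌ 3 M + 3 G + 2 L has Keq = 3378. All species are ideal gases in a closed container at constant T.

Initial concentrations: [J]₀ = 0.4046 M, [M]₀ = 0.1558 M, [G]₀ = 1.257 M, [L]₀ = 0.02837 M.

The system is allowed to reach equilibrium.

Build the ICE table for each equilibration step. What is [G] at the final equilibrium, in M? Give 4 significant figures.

[G]_eq = 1.637 M

Q₀ = 9.1274e-05 vs Keq = 3378 ⇒ Q<K, forward
Step 1:
                   J          M          G          L
  I           0.4046     0.1558      1.257    0.02837
  C          -0.3795     0.3795     0.3795      0.253
  E          0.02507     0.5353      1.637     0.2814
  solve Keq expr → x = 0.1265; check Q = 3378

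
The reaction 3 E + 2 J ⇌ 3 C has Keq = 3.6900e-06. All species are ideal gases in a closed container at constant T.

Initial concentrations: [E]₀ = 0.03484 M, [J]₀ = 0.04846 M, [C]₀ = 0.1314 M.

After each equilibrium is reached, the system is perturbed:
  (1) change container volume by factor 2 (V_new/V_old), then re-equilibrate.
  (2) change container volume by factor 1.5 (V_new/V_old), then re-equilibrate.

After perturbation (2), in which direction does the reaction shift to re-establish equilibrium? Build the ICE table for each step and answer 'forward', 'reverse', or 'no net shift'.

Direction: reverse

Q₀ = 2.2845e+04 vs Keq = 3.6900e-06 ⇒ Q>K, reverse
Step 1:
                  E         J         C
  I         0.03484   0.04846    0.1314
  C          0.1307   0.08715   -0.1307
  E          0.1656    0.1356 6.7531e-04
  solve Keq expr → x = -0.04357; check Q = 3.6900e-06
Then change container volume by factor 2 (V_new/V_old).
Step 2:
                  E         J         C
  I         0.08278    0.0678 3.3766e-04
  C       1.2445e-04 8.2968e-05 -1.2445e-04
  E         0.08291   0.06789 2.1320e-04
  solve Keq expr → x = -4.1484e-05; check Q = 3.6900e-06
Then change container volume by factor 1.5 (V_new/V_old).
Step 3:
                  E         J         C
  I         0.05527   0.04526 1.4214e-04
  C       3.3564e-05 2.2376e-05 -3.3564e-05
  E          0.0553   0.04528 1.0857e-04
  solve Keq expr → x = -1.1188e-05; check Q = 3.6900e-06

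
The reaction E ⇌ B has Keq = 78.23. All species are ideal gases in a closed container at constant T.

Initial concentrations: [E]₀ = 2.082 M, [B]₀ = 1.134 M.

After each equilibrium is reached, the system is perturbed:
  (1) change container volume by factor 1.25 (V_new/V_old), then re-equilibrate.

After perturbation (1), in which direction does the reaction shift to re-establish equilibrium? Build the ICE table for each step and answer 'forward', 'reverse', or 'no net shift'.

Q₀ = 0.5447 vs Keq = 78.23 ⇒ Q<K, forward
Step 1:
                   E          B
  I            2.082      1.134
  C           -2.041      2.041
  E          0.04059      3.175
  solve Keq expr → x = 2.041; check Q = 78.23
Then change container volume by factor 1.25 (V_new/V_old).
Step 2:
                   E          B
  I          0.03247       2.54
  C                0          0
  E          0.03247       2.54
  solve Keq expr → x = 0; check Q = 78.23

Direction: no net shift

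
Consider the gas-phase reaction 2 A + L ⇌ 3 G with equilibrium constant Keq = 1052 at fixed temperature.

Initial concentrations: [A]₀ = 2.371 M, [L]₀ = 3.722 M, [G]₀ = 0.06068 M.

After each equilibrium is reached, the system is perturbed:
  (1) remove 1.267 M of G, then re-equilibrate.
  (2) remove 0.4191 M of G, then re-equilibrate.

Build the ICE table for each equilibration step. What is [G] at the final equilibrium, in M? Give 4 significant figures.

Q₀ = 1.0678e-05 vs Keq = 1052 ⇒ Q<K, forward
Step 1:
                   A          L          G
  init         2.371      3.722    0.06068
  Δ           -2.249     -1.125      3.374
  eq          0.1218      2.597      3.435
  solve Keq expr → x = 1.125; check Q = 1052
Then remove 1.267 M of G.
Step 2:
                   A          L          G
  init        0.1218      2.597      2.168
  Δ         -0.05673   -0.02837     0.0851
  eq         0.06503      2.569      2.253
  solve Keq expr → x = 0.02837; check Q = 1052
Then remove 0.4191 M of G.
Step 3:
                   A          L          G
  init       0.06503      2.569      1.834
  Δ         -0.01624  -0.008122    0.02437
  eq         0.04879      2.561      1.858
  solve Keq expr → x = 0.008122; check Q = 1052

[G]_eq = 1.858 M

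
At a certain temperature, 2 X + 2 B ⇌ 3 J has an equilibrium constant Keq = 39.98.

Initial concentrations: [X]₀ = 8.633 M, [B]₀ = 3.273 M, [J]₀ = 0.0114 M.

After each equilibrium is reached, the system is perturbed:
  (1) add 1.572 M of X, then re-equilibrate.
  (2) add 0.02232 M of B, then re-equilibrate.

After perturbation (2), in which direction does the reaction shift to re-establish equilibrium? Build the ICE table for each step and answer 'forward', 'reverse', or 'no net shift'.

Q₀ = 1.8557e-09 vs Keq = 39.98 ⇒ Q<K, forward
Step 1:
                    X           B           J
  I             8.633       3.273      0.0114
  C            -3.003      -3.003       4.505
  E              5.63      0.2696       4.516
  solve Keq expr → x = 1.502; check Q = 39.98
Then add 1.572 M of X.
Step 2:
                    X           B           J
  I             7.202      0.2696       4.516
  C          -0.05183    -0.05183     0.07774
  E              7.15      0.2178       4.594
  solve Keq expr → x = 0.02591; check Q = 39.98
Then add 0.02232 M of B.
Step 3:
                    X           B           J
  I              7.15      0.2401       4.594
  C          -0.01962    -0.01962     0.02943
  E              7.13      0.2205       4.624
  solve Keq expr → x = 0.009809; check Q = 39.98

Direction: forward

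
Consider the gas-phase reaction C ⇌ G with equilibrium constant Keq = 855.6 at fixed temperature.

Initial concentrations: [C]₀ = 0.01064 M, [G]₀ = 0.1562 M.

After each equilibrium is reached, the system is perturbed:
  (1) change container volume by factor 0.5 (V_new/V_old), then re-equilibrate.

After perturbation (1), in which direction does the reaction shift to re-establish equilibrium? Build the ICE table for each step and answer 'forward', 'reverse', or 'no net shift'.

Q₀ = 14.68 vs Keq = 855.6 ⇒ Q<K, forward
Step 1:
                  C         G
  Initial   0.01064    0.1562
  Change   -0.01045   0.01045
  Equil   1.9477e-04    0.1666
  solve Keq expr → x = 0.01045; check Q = 855.6
Then change container volume by factor 0.5 (V_new/V_old).
Step 2:
                  C         G
  Initial 3.8954e-04    0.3333
  Change          0         0
  Equil   3.8954e-04    0.3333
  solve Keq expr → x = 0; check Q = 855.6

Direction: no net shift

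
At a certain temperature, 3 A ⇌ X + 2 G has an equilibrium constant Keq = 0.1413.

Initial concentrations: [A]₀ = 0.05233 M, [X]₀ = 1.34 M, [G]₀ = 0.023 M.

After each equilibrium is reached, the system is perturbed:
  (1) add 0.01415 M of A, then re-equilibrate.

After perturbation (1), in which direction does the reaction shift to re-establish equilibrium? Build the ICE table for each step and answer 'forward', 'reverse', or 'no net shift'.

Direction: forward

Q₀ = 4.947 vs Keq = 0.1413 ⇒ Q>K, reverse
Step 1:
                    A           X           G
  Initial     0.05233        1.34       0.023
  Change      0.02416   -0.008055    -0.01611
  Equil       0.07649       1.332    0.006891
  solve Keq expr → x = -0.008055; check Q = 0.1413
Then add 0.01415 M of A.
Step 2:
                    A           X           G
  Initial     0.09064       1.332    0.006891
  Change    -0.002455  8.1831e-04    0.001637
  Equil       0.08819       1.333    0.008527
  solve Keq expr → x = 8.1831e-04; check Q = 0.1413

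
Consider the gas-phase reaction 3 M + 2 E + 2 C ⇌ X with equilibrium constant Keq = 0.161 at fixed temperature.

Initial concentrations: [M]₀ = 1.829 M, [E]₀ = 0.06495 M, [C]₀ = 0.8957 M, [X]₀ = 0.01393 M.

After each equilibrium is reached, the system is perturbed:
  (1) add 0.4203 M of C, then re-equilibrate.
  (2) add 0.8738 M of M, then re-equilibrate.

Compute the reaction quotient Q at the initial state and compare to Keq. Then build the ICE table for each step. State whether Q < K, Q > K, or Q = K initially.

Q₀ = 0.6727 vs Keq = 0.161 ⇒ Q>K, reverse
Step 1:
                    M           E           C           X
  Initial       1.829     0.06495      0.8957     0.01393
  Change      0.02479     0.01653     0.01653   -0.008264
  Equil         1.854     0.08148      0.9122    0.005666
  solve Keq expr → x = -0.008264; check Q = 0.161
Then add 0.4203 M of C.
Step 2:
                    M           E           C           X
  Initial       1.854     0.08148       1.333    0.005666
  Change     -0.01174   -0.007826   -0.007826    0.003913
  Equil         1.842     0.07365       1.325    0.009579
  solve Keq expr → x = 0.003913; check Q = 0.161
Then add 0.8738 M of M.
Step 3:
                    M           E           C           X
  Initial       2.716     0.07365       1.325    0.009579
  Change     -0.02438    -0.01625    -0.01625    0.008126
  Equil         2.691      0.0574       1.308     0.01771
  solve Keq expr → x = 0.008126; check Q = 0.161

Q₀ = 0.6727; Q > K (proceeds reverse)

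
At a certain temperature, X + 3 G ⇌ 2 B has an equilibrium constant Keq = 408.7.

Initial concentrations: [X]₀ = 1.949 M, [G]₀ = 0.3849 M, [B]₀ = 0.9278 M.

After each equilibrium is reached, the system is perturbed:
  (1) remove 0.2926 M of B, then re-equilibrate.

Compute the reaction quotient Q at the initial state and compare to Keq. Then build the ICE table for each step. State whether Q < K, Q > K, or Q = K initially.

Q₀ = 7.746; Q < K (proceeds forward)

Q₀ = 7.746 vs Keq = 408.7 ⇒ Q<K, forward
Step 1:
                    X           G           B
  I             1.949      0.3849      0.9278
  C          -0.08923     -0.2677      0.1785
  E              1.86      0.1172       1.106
  solve Keq expr → x = 0.08923; check Q = 408.7
Then remove 0.2926 M of B.
Step 2:
                    X           G           B
  I              1.86      0.1172      0.8137
  C          -0.00684    -0.02052     0.01368
  E             1.853     0.09669      0.8273
  solve Keq expr → x = 0.00684; check Q = 408.7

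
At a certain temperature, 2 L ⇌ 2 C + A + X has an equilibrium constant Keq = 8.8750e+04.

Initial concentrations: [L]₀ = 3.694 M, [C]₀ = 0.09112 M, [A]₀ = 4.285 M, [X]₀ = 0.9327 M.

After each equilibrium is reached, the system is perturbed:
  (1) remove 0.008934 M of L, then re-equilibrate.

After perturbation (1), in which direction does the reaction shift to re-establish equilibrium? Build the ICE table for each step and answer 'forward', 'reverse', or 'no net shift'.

Direction: reverse

Q₀ = 0.002432 vs Keq = 8.8750e+04 ⇒ Q<K, forward
Step 1:
                   L          C          A          X
  init         3.694    0.09112      4.285     0.9327
  Δ           -3.643      3.643      1.821      1.821
  eq          0.0514      3.734      6.106      2.754
  solve Keq expr → x = 1.821; check Q = 8.8750e+04
Then remove 0.008934 M of L.
Step 2:
                   L          C          A          X
  init       0.04246      3.734      6.106      2.754
  Δ         0.008754  -0.008754  -0.004377  -0.004377
  eq         0.05122      3.725      6.102       2.75
  solve Keq expr → x = -0.004377; check Q = 8.8750e+04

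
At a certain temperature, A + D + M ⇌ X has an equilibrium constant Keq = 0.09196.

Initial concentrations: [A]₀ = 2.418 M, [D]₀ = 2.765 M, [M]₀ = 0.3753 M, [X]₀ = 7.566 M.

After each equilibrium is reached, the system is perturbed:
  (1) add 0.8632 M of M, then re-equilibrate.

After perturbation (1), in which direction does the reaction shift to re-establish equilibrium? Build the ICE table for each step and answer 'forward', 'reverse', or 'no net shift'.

Direction: forward

Q₀ = 3.015 vs Keq = 0.09196 ⇒ Q>K, reverse
Step 1:
                  A         D         M         X
  I           2.418     2.765    0.3753     7.566
  C           2.188     2.188     2.188    -2.188
  E           4.606     4.953     2.563     5.378
  solve Keq expr → x = -2.188; check Q = 0.09196
Then add 0.8632 M of M.
Step 2:
                  A         D         M         X
  I           4.606     4.953     3.427     5.378
  C         -0.3154   -0.3154   -0.3154    0.3154
  E           4.291     4.638     3.111     5.693
  solve Keq expr → x = 0.3154; check Q = 0.09196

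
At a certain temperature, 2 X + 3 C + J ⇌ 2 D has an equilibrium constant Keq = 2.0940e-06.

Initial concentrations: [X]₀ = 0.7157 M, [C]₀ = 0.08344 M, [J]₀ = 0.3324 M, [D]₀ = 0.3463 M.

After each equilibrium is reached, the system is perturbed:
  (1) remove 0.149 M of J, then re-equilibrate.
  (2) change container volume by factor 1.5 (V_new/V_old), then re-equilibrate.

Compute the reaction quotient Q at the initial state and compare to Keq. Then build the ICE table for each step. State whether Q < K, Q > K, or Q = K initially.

Q₀ = 1212 vs Keq = 2.0940e-06 ⇒ Q>K, reverse
Step 1:
                  X         C         J         D
  I          0.7157   0.08344    0.3324    0.3463
  C          0.3458    0.5187    0.1729   -0.3458
  E           1.061    0.6021    0.5053 5.1016e-04
  solve Keq expr → x = -0.1729; check Q = 2.0940e-06
Then remove 0.149 M of J.
Step 2:
                  X         C         J         D
  I           1.061    0.6021    0.3563 5.1016e-04
  C       8.1582e-05 1.2237e-04 4.0791e-05 -8.1582e-05
  E           1.062    0.6022    0.3563 4.2858e-04
  solve Keq expr → x = -4.0791e-05; check Q = 2.0940e-06
Then change container volume by factor 1.5 (V_new/V_old).
Step 3:
                  X         C         J         D
  I          0.7077    0.4015    0.2376 2.8572e-04
  C       1.5857e-04 2.3785e-04 7.9285e-05 -1.5857e-04
  E          0.7079    0.4017    0.2376 1.2715e-04
  solve Keq expr → x = -7.9285e-05; check Q = 2.0940e-06

Q₀ = 1212; Q > K (proceeds reverse)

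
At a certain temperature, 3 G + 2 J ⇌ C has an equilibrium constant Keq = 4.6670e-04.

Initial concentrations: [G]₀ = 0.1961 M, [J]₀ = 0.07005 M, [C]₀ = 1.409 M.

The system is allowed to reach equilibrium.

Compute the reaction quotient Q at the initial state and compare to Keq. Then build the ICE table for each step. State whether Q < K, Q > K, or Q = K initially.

Q₀ = 3.8077e+04; Q > K (proceeds reverse)

Q₀ = 3.8077e+04 vs Keq = 4.6670e-04 ⇒ Q>K, reverse
Step 1:
                    G           J           C
  Initial      0.1961     0.07005       1.409
  Change        3.697       2.464      -1.232
  Equil         3.893       2.534      0.1768
  solve Keq expr → x = -1.232; check Q = 4.6670e-04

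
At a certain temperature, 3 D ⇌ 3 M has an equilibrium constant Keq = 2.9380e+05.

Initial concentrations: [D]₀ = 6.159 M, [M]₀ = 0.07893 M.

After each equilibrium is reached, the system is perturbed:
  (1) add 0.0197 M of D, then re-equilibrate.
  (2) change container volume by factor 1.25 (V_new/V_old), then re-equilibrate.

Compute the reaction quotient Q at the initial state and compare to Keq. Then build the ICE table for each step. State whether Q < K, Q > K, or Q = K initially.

Q₀ = 2.1047e-06 vs Keq = 2.9380e+05 ⇒ Q<K, forward
Step 1:
                  D         M
  Initial     6.159   0.07893
  Change     -6.067     6.067
  Equil     0.09244     6.145
  solve Keq expr → x = 2.022; check Q = 2.9380e+05
Then add 0.0197 M of D.
Step 2:
                  D         M
  Initial    0.1121     6.145
  Change   -0.01941   0.01941
  Equil     0.09273     6.165
  solve Keq expr → x = 0.006469; check Q = 2.9380e+05
Then change container volume by factor 1.25 (V_new/V_old).
Step 3:
                  D         M
  Initial   0.07419     4.932
  Change          0         0
  Equil     0.07419     4.932
  solve Keq expr → x = 0; check Q = 2.9380e+05

Q₀ = 2.1047e-06; Q < K (proceeds forward)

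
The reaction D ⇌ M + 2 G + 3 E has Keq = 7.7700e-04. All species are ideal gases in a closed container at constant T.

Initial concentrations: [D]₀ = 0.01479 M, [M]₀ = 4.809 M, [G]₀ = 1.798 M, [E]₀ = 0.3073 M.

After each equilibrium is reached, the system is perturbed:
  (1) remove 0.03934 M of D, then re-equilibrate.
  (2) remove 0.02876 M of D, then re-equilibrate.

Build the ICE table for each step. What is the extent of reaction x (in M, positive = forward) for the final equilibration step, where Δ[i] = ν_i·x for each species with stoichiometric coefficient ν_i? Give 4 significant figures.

Q₀ = 30.5 vs Keq = 7.7700e-04 ⇒ Q>K, reverse
Step 1:
                    D           M           G           E
  Initial     0.01479       4.809       1.798      0.3073
  Change      0.09603    -0.09603     -0.1921     -0.2881
  Equil        0.1108       4.713       1.606     0.01921
  solve Keq expr → x = -0.09603; check Q = 7.7700e-04
Then remove 0.03934 M of D.
Step 2:
                    D           M           G           E
  Initial     0.07148       4.713       1.606     0.01921
  Change   8.4461e-04 -8.4461e-04   -0.001689   -0.002534
  Equil       0.07233       4.712       1.604     0.01667
  solve Keq expr → x = -8.4461e-04; check Q = 7.7700e-04
Then remove 0.02876 M of D.
Step 3:
                    D           M           G           E
  Initial     0.04357       4.712       1.604     0.01667
  Change   8.3078e-04 -8.3078e-04   -0.001662   -0.002492
  Equil        0.0444       4.711       1.603     0.01418
  solve Keq expr → x = -8.3078e-04; check Q = 7.7700e-04

x = -8.3078e-04 M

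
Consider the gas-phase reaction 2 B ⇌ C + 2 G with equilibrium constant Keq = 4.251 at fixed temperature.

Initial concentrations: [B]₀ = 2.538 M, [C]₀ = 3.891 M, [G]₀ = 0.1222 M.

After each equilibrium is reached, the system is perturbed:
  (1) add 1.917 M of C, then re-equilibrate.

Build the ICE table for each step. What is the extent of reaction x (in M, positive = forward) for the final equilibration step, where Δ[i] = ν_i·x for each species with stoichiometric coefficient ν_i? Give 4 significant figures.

Q₀ = 0.00902 vs Keq = 4.251 ⇒ Q<K, forward
Step 1:
                  B         C         G
  Initial     2.538     3.891    0.1222
  Change      -1.19     0.595      1.19
  Equil       1.348     4.486     1.312
  solve Keq expr → x = 0.595; check Q = 4.251
Then add 1.917 M of C.
Step 2:
                  B         C         G
  Initial     1.348     6.403     1.312
  Change     0.1149  -0.05744   -0.1149
  Equil       1.463     6.346     1.197
  solve Keq expr → x = -0.05744; check Q = 4.251

x = -0.05744 M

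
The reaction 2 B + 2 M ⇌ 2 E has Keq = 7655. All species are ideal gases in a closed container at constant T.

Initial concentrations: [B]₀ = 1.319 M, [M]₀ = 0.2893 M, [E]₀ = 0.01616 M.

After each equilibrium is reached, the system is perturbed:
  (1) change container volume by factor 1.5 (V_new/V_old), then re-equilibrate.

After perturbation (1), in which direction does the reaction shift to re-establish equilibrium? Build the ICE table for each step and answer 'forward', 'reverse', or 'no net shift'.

Q₀ = 0.001793 vs Keq = 7655 ⇒ Q<K, forward
Step 1:
                    B           M           E
  Initial       1.319      0.2893     0.01616
  Change       -0.286      -0.286       0.286
  Equil         1.033    0.003343      0.3021
  solve Keq expr → x = 0.143; check Q = 7655
Then change container volume by factor 1.5 (V_new/V_old).
Step 2:
                    B           M           E
  Initial      0.6887    0.002228      0.2014
  Change     0.001091    0.001091   -0.001091
  Equil        0.6898    0.003319      0.2003
  solve Keq expr → x = -5.4542e-04; check Q = 7655

Direction: reverse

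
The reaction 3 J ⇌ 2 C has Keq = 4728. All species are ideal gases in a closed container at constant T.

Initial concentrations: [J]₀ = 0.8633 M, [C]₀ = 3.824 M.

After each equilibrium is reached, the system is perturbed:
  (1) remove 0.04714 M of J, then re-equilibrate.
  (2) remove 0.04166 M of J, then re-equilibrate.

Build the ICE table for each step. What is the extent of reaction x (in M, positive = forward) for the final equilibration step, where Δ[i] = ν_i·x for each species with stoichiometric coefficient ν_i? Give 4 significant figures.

x = -0.01366 M

Q₀ = 22.73 vs Keq = 4728 ⇒ Q<K, forward
Step 1:
                   J          C
  init        0.8633      3.824
  Δ          -0.7059     0.4706
  eq          0.1574      4.295
  solve Keq expr → x = 0.2353; check Q = 4728
Then remove 0.04714 M of J.
Step 2:
                   J          C
  init        0.1103      4.295
  Δ          0.04638   -0.03092
  eq          0.1567      4.264
  solve Keq expr → x = -0.01546; check Q = 4728
Then remove 0.04166 M of J.
Step 3:
                   J          C
  init         0.115      4.264
  Δ          0.04099   -0.02733
  eq           0.156      4.236
  solve Keq expr → x = -0.01366; check Q = 4728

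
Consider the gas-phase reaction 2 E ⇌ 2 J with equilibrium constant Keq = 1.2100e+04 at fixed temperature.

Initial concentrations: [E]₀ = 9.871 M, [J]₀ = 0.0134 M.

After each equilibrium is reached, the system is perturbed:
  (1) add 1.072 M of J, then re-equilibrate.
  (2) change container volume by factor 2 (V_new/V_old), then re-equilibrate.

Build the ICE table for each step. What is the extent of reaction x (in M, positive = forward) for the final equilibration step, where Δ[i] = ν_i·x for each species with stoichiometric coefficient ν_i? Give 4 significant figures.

x = 0 M

Q₀ = 1.8428e-06 vs Keq = 1.2100e+04 ⇒ Q<K, forward
Step 1:
                   E          J
  I            9.871     0.0134
  C           -9.782      9.782
  E          0.08905      9.795
  solve Keq expr → x = 4.891; check Q = 1.2100e+04
Then add 1.072 M of J.
Step 2:
                   E          J
  I          0.08905      10.87
  C         0.009658  -0.009658
  E          0.09871      10.86
  solve Keq expr → x = -0.004829; check Q = 1.2100e+04
Then change container volume by factor 2 (V_new/V_old).
Step 3:
                   E          J
  I          0.04935      5.429
  C                0          0
  E          0.04935      5.429
  solve Keq expr → x = 0; check Q = 1.2100e+04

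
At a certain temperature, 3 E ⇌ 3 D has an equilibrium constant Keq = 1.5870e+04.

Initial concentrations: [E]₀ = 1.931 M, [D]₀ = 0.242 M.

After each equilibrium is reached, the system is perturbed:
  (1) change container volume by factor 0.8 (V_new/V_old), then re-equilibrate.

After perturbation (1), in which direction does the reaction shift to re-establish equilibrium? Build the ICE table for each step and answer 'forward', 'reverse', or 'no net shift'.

Direction: no net shift

Q₀ = 0.001968 vs Keq = 1.5870e+04 ⇒ Q<K, forward
Step 1:
                   E          D
  Initial      1.931      0.242
  Change      -1.848      1.848
  Equil      0.08316       2.09
  solve Keq expr → x = 0.6159; check Q = 1.5870e+04
Then change container volume by factor 0.8 (V_new/V_old).
Step 2:
                   E          D
  Initial      0.104      2.612
  Change           0          0
  Equil        0.104      2.612
  solve Keq expr → x = 0; check Q = 1.5870e+04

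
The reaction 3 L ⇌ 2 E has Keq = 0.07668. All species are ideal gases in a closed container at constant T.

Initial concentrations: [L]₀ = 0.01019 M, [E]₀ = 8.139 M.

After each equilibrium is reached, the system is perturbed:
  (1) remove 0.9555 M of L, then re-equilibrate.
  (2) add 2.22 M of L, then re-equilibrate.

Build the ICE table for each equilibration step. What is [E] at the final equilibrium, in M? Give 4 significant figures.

[E]_eq = 4.63 M

Q₀ = 6.2607e+07 vs Keq = 0.07668 ⇒ Q>K, reverse
Step 1:
                  L         E
  I         0.01019     8.139
  C           6.035    -4.023
  E           6.045     4.116
  solve Keq expr → x = -2.012; check Q = 0.07668
Then remove 0.9555 M of L.
Step 2:
                  L         E
  I            5.09     4.116
  C          0.5744    -0.383
  E           5.664     3.733
  solve Keq expr → x = -0.1915; check Q = 0.07668
Then add 2.22 M of L.
Step 3:
                  L         E
  I           7.884     3.733
  C          -1.346     0.897
  E           6.539      4.63
  solve Keq expr → x = 0.4485; check Q = 0.07668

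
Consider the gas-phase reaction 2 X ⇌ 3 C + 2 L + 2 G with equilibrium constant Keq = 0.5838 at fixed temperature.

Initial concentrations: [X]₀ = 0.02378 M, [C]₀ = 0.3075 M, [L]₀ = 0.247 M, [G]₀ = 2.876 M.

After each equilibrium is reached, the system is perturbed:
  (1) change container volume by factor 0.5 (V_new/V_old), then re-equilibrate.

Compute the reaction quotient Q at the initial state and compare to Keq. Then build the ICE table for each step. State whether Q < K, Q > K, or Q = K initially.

Q₀ = 25.95; Q > K (proceeds reverse)

Q₀ = 25.95 vs Keq = 0.5838 ⇒ Q>K, reverse
Step 1:
                   X          C          L          G
  I          0.02378     0.3075      0.247      2.876
  C          0.05357   -0.08036   -0.05357   -0.05357
  E          0.07735     0.2271     0.1934      2.822
  solve Keq expr → x = -0.02679; check Q = 0.5838
Then change container volume by factor 0.5 (V_new/V_old).
Step 2:
                   X          C          L          G
  I           0.1547     0.4543     0.3869      5.645
  C           0.1206    -0.1809    -0.1206    -0.1206
  E           0.2753     0.2734     0.2663      5.524
  solve Keq expr → x = -0.06029; check Q = 0.5838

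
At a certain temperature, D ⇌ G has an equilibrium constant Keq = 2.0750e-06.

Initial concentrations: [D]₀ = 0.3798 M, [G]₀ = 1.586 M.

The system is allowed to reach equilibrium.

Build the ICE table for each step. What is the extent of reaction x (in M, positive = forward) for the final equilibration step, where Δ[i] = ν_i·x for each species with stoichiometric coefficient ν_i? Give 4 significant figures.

Q₀ = 4.176 vs Keq = 2.0750e-06 ⇒ Q>K, reverse
Step 1:
                  D         G
  init       0.3798     1.586
  Δ           1.586    -1.586
  eq          1.966 4.0790e-06
  solve Keq expr → x = -1.586; check Q = 2.0750e-06

x = -1.586 M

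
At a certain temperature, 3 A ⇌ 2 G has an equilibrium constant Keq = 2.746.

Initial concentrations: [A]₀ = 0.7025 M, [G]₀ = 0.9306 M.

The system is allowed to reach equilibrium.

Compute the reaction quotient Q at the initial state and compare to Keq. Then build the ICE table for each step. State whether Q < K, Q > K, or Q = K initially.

Q₀ = 2.498; Q < K (proceeds forward)

Q₀ = 2.498 vs Keq = 2.746 ⇒ Q<K, forward
Step 1:
                   A          G
  I           0.7025     0.9306
  C         -0.01648    0.01098
  E            0.686     0.9416
  solve Keq expr → x = 0.005492; check Q = 2.746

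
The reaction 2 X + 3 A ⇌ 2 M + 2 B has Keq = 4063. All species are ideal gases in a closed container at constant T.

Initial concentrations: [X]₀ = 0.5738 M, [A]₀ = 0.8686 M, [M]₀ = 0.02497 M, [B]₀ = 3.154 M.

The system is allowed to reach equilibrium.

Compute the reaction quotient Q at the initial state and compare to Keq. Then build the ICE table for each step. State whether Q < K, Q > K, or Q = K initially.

Q₀ = 0.02875; Q < K (proceeds forward)

Q₀ = 0.02875 vs Keq = 4063 ⇒ Q<K, forward
Step 1:
                   X          A          M          B
  Initial     0.5738     0.8686    0.02497      3.154
  Change     -0.4012    -0.6019     0.4012     0.4012
  Equil       0.1726     0.2667     0.4262      3.555
  solve Keq expr → x = 0.2006; check Q = 4063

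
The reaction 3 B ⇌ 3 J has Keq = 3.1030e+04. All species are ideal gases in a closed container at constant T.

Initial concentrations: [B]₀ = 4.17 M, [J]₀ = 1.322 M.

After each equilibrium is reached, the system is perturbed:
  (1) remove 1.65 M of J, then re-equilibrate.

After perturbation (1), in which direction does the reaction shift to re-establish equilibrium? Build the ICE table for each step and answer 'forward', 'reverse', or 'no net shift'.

Direction: forward

Q₀ = 0.03186 vs Keq = 3.1030e+04 ⇒ Q<K, forward
Step 1:
                    B           J
  Initial        4.17       1.322
  Change       -4.001       4.001
  Equil        0.1694       5.323
  solve Keq expr → x = 1.334; check Q = 3.1030e+04
Then remove 1.65 M of J.
Step 2:
                    B           J
  Initial      0.1694       3.673
  Change     -0.05089     0.05089
  Equil        0.1185       3.724
  solve Keq expr → x = 0.01696; check Q = 3.1030e+04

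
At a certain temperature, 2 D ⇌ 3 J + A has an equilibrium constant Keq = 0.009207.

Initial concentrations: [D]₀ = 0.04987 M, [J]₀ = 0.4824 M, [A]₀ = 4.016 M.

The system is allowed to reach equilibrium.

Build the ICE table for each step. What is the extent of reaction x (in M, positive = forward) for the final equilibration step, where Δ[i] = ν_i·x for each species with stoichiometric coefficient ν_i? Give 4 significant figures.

Q₀ = 181.3 vs Keq = 0.009207 ⇒ Q>K, reverse
Step 1:
                   D          J          A
  Initial    0.04987     0.4824      4.016
  Change      0.2792    -0.4188    -0.1396
  Equil       0.3291     0.0636      3.876
  solve Keq expr → x = -0.1396; check Q = 0.009207

x = -0.1396 M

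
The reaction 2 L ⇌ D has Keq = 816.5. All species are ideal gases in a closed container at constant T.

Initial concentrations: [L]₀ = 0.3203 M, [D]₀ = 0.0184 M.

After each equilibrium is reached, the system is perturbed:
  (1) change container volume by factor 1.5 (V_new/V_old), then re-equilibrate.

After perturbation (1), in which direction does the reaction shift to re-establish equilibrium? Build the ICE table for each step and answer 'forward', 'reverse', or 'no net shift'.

Direction: reverse

Q₀ = 0.1794 vs Keq = 816.5 ⇒ Q<K, forward
Step 1:
                    L           D
  I            0.3203      0.0184
  C           -0.3058      0.1529
  E           0.01448      0.1713
  solve Keq expr → x = 0.1529; check Q = 816.5
Then change container volume by factor 1.5 (V_new/V_old).
Step 2:
                    L           D
  I          0.009656      0.1142
  C          0.002115   -0.001058
  E           0.01177      0.1131
  solve Keq expr → x = -0.001058; check Q = 816.5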